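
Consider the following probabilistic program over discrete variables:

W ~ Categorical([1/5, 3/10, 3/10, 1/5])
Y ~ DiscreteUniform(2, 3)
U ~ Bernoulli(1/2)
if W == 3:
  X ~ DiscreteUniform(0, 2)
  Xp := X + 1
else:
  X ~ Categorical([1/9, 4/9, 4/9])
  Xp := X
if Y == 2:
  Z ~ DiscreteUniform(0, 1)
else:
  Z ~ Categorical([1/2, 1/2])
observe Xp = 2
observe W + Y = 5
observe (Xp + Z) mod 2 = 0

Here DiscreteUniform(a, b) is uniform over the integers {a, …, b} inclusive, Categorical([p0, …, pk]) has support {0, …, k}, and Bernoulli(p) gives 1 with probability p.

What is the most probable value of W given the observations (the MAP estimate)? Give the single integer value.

argmax_v P(W = v | obs) = 2

Enumerate traces; 4 have nonzero weight after conditioning:
  (W=2, Y=3, U=0, X=2, Z=0) weight 1/60
  (W=2, Y=3, U=1, X=2, Z=0) weight 1/60
  (W=3, Y=2, U=0, X=1, Z=0) weight 1/120
  (W=3, Y=2, U=1, X=1, Z=0) weight 1/120
Group by W:
  weight(W=2) = 1/30
  weight(W=3) = 1/60
Total weight = 1/30 + 1/60 = 1/20
P(W=2 | obs) = 1/30 / 1/20 = 2/3
P(W=3 | obs) = 1/60 / 1/20 = 1/3
argmax = 2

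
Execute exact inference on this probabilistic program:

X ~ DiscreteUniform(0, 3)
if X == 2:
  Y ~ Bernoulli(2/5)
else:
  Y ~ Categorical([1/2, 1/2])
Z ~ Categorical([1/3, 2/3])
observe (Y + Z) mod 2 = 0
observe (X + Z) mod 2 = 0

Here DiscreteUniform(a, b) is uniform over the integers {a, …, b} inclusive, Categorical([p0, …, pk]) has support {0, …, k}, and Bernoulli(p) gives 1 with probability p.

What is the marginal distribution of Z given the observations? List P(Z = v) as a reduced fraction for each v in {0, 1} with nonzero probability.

Enumerate traces; 4 have nonzero weight after conditioning:
  (X=0, Y=0, Z=0) weight 1/24
  (X=1, Y=1, Z=1) weight 1/12
  (X=2, Y=0, Z=0) weight 1/20
  (X=3, Y=1, Z=1) weight 1/12
Group by Z:
  weight(Z=0) = 11/120
  weight(Z=1) = 1/6
Total weight = 11/120 + 1/6 = 31/120
P(Z=0 | obs) = 11/120 / 31/120 = 11/31
P(Z=1 | obs) = 1/6 / 31/120 = 20/31

P(Z=0) = 11/31, P(Z=1) = 20/31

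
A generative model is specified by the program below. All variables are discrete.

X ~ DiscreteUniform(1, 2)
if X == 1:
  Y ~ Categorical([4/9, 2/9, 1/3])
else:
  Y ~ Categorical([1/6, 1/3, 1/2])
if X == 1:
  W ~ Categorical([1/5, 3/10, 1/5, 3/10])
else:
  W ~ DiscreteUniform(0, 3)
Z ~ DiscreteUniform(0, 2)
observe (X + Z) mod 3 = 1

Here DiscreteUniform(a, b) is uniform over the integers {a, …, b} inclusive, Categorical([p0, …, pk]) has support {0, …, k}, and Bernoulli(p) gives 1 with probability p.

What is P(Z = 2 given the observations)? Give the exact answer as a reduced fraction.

P(Z = 2 | obs) = 1/2

Enumerate traces; 24 have nonzero weight after conditioning:
  (X=1, Y=0, W=0, Z=0) weight 2/135
  (X=1, Y=0, W=1, Z=0) weight 1/45
  (X=1, Y=0, W=2, Z=0) weight 2/135
  (X=1, Y=0, W=3, Z=0) weight 1/45
  (X=1, Y=1, W=0, Z=0) weight 1/135
  (X=1, Y=1, W=1, Z=0) weight 1/90
  (X=1, Y=1, W=2, Z=0) weight 1/135
  (X=1, Y=1, W=3, Z=0) weight 1/90
  (X=2, Y=0, W=0, Z=2) weight 1/144
  … 15 more
Group by Z:
  weight(Z=0) = 1/6
  weight(Z=2) = 1/6
Total weight = 1/6 + 1/6 = 1/3
P(Z=0 | obs) = 1/6 / 1/3 = 1/2
P(Z=2 | obs) = 1/6 / 1/3 = 1/2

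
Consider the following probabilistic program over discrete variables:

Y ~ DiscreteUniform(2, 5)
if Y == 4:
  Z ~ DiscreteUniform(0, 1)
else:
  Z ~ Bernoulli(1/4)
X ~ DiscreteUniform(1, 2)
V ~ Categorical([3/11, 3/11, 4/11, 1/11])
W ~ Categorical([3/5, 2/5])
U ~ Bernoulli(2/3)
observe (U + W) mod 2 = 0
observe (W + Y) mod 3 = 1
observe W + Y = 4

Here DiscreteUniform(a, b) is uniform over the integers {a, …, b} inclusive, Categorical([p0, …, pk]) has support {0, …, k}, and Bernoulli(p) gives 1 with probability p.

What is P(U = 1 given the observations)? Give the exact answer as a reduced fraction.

Enumerate traces; 32 have nonzero weight after conditioning:
  (Y=3, Z=0, X=1, V=0, W=1, U=1) weight 3/440
  (Y=3, Z=0, X=1, V=1, W=1, U=1) weight 3/440
  (Y=3, Z=0, X=1, V=2, W=1, U=1) weight 1/110
  (Y=3, Z=0, X=1, V=3, W=1, U=1) weight 1/440
  (Y=3, Z=0, X=2, V=0, W=1, U=1) weight 3/440
  (Y=3, Z=0, X=2, V=1, W=1, U=1) weight 3/440
  (Y=3, Z=0, X=2, V=2, W=1, U=1) weight 1/110
  (Y=3, Z=0, X=2, V=3, W=1, U=1) weight 1/440
  (Y=4, Z=0, X=1, V=0, W=0, U=0) weight 3/880
  … 23 more
Group by U:
  weight(U=0) = 1/20
  weight(U=1) = 1/15
Total weight = 1/20 + 1/15 = 7/60
P(U=0 | obs) = 1/20 / 7/60 = 3/7
P(U=1 | obs) = 1/15 / 7/60 = 4/7

P(U = 1 | obs) = 4/7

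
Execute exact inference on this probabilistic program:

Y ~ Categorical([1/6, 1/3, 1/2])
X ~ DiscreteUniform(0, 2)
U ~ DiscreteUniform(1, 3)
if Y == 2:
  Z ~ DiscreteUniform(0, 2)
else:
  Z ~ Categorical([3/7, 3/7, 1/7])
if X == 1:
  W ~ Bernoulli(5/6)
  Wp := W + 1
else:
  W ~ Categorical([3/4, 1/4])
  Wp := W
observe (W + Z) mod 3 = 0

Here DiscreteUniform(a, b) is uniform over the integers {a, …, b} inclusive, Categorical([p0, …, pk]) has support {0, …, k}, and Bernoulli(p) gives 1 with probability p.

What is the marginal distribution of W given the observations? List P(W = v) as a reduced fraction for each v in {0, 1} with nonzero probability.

P(W=0) = 2/3, P(W=1) = 1/3

Enumerate traces; 54 have nonzero weight after conditioning:
  (Y=0, X=0, U=1, Z=0, W=0) weight 1/168
  (Y=0, X=0, U=1, Z=2, W=1) weight 1/1512
  (Y=0, X=0, U=2, Z=0, W=0) weight 1/168
  (Y=0, X=0, U=2, Z=2, W=1) weight 1/1512
  (Y=0, X=0, U=3, Z=0, W=0) weight 1/168
  (Y=0, X=0, U=3, Z=2, W=1) weight 1/1512
  (Y=0, X=1, U=1, Z=0, W=0) weight 1/756
  (Y=0, X=1, U=1, Z=2, W=1) weight 5/2268
  … 46 more
Group by W:
  weight(W=0) = 40/189
  weight(W=1) = 20/189
Total weight = 40/189 + 20/189 = 20/63
P(W=0 | obs) = 40/189 / 20/63 = 2/3
P(W=1 | obs) = 20/189 / 20/63 = 1/3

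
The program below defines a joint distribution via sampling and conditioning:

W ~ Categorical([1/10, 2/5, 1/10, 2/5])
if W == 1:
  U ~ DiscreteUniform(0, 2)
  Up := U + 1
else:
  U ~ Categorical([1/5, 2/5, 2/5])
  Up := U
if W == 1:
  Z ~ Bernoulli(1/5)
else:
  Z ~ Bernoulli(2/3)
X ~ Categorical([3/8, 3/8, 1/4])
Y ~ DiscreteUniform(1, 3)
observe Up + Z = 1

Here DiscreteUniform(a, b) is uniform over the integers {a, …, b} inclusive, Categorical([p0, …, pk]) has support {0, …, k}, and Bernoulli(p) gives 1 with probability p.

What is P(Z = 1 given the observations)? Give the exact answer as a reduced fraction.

Enumerate traces; 63 have nonzero weight after conditioning:
  (W=0, U=0, Z=1, X=0, Y=1) weight 1/600
  (W=0, U=0, Z=1, X=0, Y=2) weight 1/600
  (W=0, U=0, Z=1, X=0, Y=3) weight 1/600
  (W=0, U=0, Z=1, X=1, Y=1) weight 1/600
  (W=0, U=0, Z=1, X=1, Y=2) weight 1/600
  (W=0, U=0, Z=1, X=1, Y=3) weight 1/600
  (W=0, U=0, Z=1, X=2, Y=1) weight 1/900
  (W=0, U=0, Z=1, X=2, Y=2) weight 1/900
  (W=0, U=1, Z=0, X=0, Y=1) weight 1/600
  … 54 more
Group by Z:
  weight(Z=0) = 14/75
  weight(Z=1) = 2/25
Total weight = 14/75 + 2/25 = 4/15
P(Z=0 | obs) = 14/75 / 4/15 = 7/10
P(Z=1 | obs) = 2/25 / 4/15 = 3/10

P(Z = 1 | obs) = 3/10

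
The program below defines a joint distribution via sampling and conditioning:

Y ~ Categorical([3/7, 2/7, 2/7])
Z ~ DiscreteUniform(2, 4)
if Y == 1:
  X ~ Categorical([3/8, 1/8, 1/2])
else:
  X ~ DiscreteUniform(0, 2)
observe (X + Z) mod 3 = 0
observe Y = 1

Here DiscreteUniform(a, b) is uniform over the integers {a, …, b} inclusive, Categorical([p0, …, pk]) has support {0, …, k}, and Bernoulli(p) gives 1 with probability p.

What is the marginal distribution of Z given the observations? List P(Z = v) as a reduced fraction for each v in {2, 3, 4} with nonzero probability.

P(Z=2) = 1/8, P(Z=3) = 3/8, P(Z=4) = 1/2

Enumerate traces; 3 have nonzero weight after conditioning:
  (Y=1, Z=2, X=1) weight 1/84
  (Y=1, Z=3, X=0) weight 1/28
  (Y=1, Z=4, X=2) weight 1/21
Group by Z:
  weight(Z=2) = 1/84
  weight(Z=3) = 1/28
  weight(Z=4) = 1/21
Total weight = 1/84 + 1/28 + 1/21 = 2/21
P(Z=2 | obs) = 1/84 / 2/21 = 1/8
P(Z=3 | obs) = 1/28 / 2/21 = 3/8
P(Z=4 | obs) = 1/21 / 2/21 = 1/2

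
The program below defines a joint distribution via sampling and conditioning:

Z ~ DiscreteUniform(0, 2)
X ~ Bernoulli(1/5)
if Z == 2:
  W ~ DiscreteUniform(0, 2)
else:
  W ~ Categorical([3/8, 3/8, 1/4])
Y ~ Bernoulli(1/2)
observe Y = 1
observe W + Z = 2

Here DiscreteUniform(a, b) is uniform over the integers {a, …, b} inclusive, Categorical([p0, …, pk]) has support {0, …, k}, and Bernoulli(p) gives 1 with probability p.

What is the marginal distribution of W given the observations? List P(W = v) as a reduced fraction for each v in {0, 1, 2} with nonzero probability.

Enumerate traces; 6 have nonzero weight after conditioning:
  (Z=0, X=0, W=2, Y=1) weight 1/30
  (Z=0, X=1, W=2, Y=1) weight 1/120
  (Z=1, X=0, W=1, Y=1) weight 1/20
  (Z=1, X=1, W=1, Y=1) weight 1/80
  (Z=2, X=0, W=0, Y=1) weight 2/45
  (Z=2, X=1, W=0, Y=1) weight 1/90
Group by W:
  weight(W=0) = 1/18
  weight(W=1) = 1/16
  weight(W=2) = 1/24
Total weight = 1/18 + 1/16 + 1/24 = 23/144
P(W=0 | obs) = 1/18 / 23/144 = 8/23
P(W=1 | obs) = 1/16 / 23/144 = 9/23
P(W=2 | obs) = 1/24 / 23/144 = 6/23

P(W=0) = 8/23, P(W=1) = 9/23, P(W=2) = 6/23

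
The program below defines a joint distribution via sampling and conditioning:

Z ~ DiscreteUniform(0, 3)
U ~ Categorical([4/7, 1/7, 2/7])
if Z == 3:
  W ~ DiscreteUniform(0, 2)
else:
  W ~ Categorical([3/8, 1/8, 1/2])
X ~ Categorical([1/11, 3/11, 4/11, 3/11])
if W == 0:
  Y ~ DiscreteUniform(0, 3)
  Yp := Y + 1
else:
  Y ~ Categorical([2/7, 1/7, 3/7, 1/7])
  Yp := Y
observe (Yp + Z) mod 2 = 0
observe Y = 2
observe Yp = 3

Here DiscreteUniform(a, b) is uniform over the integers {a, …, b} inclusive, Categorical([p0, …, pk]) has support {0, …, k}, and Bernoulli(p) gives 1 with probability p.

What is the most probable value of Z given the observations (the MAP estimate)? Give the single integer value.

argmax_v P(Z = v | obs) = 1

Enumerate traces; 24 have nonzero weight after conditioning:
  (Z=1, U=0, W=0, X=0, Y=2) weight 3/2464
  (Z=1, U=0, W=0, X=1, Y=2) weight 9/2464
  (Z=1, U=0, W=0, X=2, Y=2) weight 3/616
  (Z=1, U=0, W=0, X=3, Y=2) weight 9/2464
  (Z=1, U=1, W=0, X=0, Y=2) weight 3/9856
  (Z=1, U=1, W=0, X=1, Y=2) weight 9/9856
  (Z=1, U=1, W=0, X=2, Y=2) weight 3/2464
  (Z=1, U=1, W=0, X=3, Y=2) weight 9/9856
  (Z=3, U=0, W=0, X=0, Y=2) weight 1/924
  … 15 more
Group by Z:
  weight(Z=1) = 3/128
  weight(Z=3) = 1/48
Total weight = 3/128 + 1/48 = 17/384
P(Z=1 | obs) = 3/128 / 17/384 = 9/17
P(Z=3 | obs) = 1/48 / 17/384 = 8/17
argmax = 1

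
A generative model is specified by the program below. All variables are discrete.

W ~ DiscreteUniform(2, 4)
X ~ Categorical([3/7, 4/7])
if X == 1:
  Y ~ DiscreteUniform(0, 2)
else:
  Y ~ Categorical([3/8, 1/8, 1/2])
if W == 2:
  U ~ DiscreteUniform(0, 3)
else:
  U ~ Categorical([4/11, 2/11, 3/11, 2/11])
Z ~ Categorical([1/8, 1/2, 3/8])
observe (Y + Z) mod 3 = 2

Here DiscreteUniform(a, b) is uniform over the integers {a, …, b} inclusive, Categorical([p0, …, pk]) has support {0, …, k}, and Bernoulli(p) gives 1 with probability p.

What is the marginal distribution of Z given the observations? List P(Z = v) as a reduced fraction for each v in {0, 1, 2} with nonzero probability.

Enumerate traces; 72 have nonzero weight after conditioning:
  (W=2, X=0, Y=0, U=0, Z=2) weight 9/1792
  (W=2, X=0, Y=0, U=1, Z=2) weight 9/1792
  (W=2, X=0, Y=0, U=2, Z=2) weight 9/1792
  (W=2, X=0, Y=0, U=3, Z=2) weight 9/1792
  (W=2, X=0, Y=1, U=0, Z=1) weight 1/448
  (W=2, X=0, Y=1, U=1, Z=1) weight 1/448
  (W=2, X=0, Y=1, U=2, Z=1) weight 1/448
  (W=2, X=0, Y=1, U=3, Z=1) weight 1/448
  (W=2, X=0, Y=2, U=0, Z=0) weight 1/448
  … 63 more
Group by Z:
  weight(Z=0) = 17/336
  weight(Z=1) = 41/336
  weight(Z=2) = 59/448
Total weight = 17/336 + 41/336 + 59/448 = 409/1344
P(Z=0 | obs) = 17/336 / 409/1344 = 68/409
P(Z=1 | obs) = 41/336 / 409/1344 = 164/409
P(Z=2 | obs) = 59/448 / 409/1344 = 177/409

P(Z=0) = 68/409, P(Z=1) = 164/409, P(Z=2) = 177/409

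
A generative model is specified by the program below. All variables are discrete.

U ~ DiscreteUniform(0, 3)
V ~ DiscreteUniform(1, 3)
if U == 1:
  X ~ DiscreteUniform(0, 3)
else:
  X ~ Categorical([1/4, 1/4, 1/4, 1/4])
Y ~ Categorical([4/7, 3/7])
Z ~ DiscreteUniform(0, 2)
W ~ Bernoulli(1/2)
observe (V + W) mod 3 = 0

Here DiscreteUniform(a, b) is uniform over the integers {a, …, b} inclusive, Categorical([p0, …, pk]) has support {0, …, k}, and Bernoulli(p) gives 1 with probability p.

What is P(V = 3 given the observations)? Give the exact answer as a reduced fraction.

Enumerate traces; 192 have nonzero weight after conditioning:
  (U=0, V=2, X=0, Y=0, Z=0, W=1) weight 1/504
  (U=0, V=2, X=0, Y=0, Z=1, W=1) weight 1/504
  (U=0, V=2, X=0, Y=0, Z=2, W=1) weight 1/504
  (U=0, V=2, X=0, Y=1, Z=0, W=1) weight 1/672
  (U=0, V=2, X=0, Y=1, Z=1, W=1) weight 1/672
  (U=0, V=2, X=0, Y=1, Z=2, W=1) weight 1/672
  (U=0, V=2, X=1, Y=0, Z=0, W=1) weight 1/504
  (U=0, V=2, X=1, Y=0, Z=1, W=1) weight 1/504
  (U=0, V=3, X=0, Y=0, Z=0, W=0) weight 1/504
  … 183 more
Group by V:
  weight(V=2) = 1/6
  weight(V=3) = 1/6
Total weight = 1/6 + 1/6 = 1/3
P(V=2 | obs) = 1/6 / 1/3 = 1/2
P(V=3 | obs) = 1/6 / 1/3 = 1/2

P(V = 3 | obs) = 1/2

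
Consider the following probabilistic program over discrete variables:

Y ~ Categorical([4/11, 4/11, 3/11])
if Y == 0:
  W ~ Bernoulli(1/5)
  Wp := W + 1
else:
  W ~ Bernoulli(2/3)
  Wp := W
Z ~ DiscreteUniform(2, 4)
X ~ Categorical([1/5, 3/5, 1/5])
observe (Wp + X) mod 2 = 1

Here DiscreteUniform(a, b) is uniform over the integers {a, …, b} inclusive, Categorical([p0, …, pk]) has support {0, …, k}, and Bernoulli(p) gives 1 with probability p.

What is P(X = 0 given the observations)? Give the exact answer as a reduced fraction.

P(X = 0 | obs) = 118/377

Enumerate traces; 27 have nonzero weight after conditioning:
  (Y=0, W=0, Z=2, X=0) weight 16/825
  (Y=0, W=0, Z=2, X=2) weight 16/825
  (Y=0, W=0, Z=3, X=0) weight 16/825
  (Y=0, W=0, Z=3, X=2) weight 16/825
  (Y=0, W=0, Z=4, X=0) weight 16/825
  (Y=0, W=0, Z=4, X=2) weight 16/825
  (Y=0, W=1, Z=2, X=1) weight 4/275
  (Y=0, W=1, Z=3, X=1) weight 4/275
  … 19 more
Group by X:
  weight(X=0) = 118/825
  weight(X=1) = 47/275
  weight(X=2) = 118/825
Total weight = 118/825 + 47/275 + 118/825 = 377/825
P(X=0 | obs) = 118/825 / 377/825 = 118/377
P(X=1 | obs) = 47/275 / 377/825 = 141/377
P(X=2 | obs) = 118/825 / 377/825 = 118/377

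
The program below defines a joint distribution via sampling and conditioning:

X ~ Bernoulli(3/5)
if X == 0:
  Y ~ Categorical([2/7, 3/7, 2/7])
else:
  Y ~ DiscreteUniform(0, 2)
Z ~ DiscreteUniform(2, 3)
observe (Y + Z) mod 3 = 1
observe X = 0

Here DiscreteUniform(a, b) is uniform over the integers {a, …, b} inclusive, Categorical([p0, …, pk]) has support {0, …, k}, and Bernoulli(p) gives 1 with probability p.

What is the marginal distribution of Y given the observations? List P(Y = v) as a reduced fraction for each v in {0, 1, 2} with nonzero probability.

Enumerate traces; 2 have nonzero weight after conditioning:
  (X=0, Y=1, Z=3) weight 3/35
  (X=0, Y=2, Z=2) weight 2/35
Group by Y:
  weight(Y=1) = 3/35
  weight(Y=2) = 2/35
Total weight = 3/35 + 2/35 = 1/7
P(Y=1 | obs) = 3/35 / 1/7 = 3/5
P(Y=2 | obs) = 2/35 / 1/7 = 2/5

P(Y=1) = 3/5, P(Y=2) = 2/5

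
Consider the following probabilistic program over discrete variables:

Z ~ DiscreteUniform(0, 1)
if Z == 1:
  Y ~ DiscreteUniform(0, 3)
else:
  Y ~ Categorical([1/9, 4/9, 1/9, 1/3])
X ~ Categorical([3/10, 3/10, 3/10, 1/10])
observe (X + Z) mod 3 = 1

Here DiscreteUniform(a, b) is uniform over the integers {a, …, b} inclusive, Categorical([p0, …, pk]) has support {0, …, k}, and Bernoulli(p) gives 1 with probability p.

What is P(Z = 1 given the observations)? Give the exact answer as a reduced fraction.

P(Z = 1 | obs) = 4/7

Enumerate traces; 12 have nonzero weight after conditioning:
  (Z=0, Y=0, X=1) weight 1/60
  (Z=0, Y=1, X=1) weight 1/15
  (Z=0, Y=2, X=1) weight 1/60
  (Z=0, Y=3, X=1) weight 1/20
  (Z=1, Y=0, X=0) weight 3/80
  (Z=1, Y=0, X=3) weight 1/80
  (Z=1, Y=1, X=0) weight 3/80
  (Z=1, Y=1, X=3) weight 1/80
  … 4 more
Group by Z:
  weight(Z=0) = 3/20
  weight(Z=1) = 1/5
Total weight = 3/20 + 1/5 = 7/20
P(Z=0 | obs) = 3/20 / 7/20 = 3/7
P(Z=1 | obs) = 1/5 / 7/20 = 4/7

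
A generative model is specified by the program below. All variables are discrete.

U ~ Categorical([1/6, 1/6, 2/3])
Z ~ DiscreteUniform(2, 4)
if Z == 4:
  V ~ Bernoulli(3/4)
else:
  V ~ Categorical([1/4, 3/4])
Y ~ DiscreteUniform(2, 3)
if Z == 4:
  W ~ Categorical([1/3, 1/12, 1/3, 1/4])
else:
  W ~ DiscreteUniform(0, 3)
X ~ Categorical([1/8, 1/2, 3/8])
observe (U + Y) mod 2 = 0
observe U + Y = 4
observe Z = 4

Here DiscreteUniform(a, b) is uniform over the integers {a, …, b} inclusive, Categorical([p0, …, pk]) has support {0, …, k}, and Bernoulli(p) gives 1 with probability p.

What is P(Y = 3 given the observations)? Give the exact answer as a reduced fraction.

P(Y = 3 | obs) = 1/5

Enumerate traces; 48 have nonzero weight after conditioning:
  (U=1, Z=4, V=0, Y=3, W=0, X=0) weight 1/3456
  (U=1, Z=4, V=0, Y=3, W=0, X=1) weight 1/864
  (U=1, Z=4, V=0, Y=3, W=0, X=2) weight 1/1152
  (U=1, Z=4, V=0, Y=3, W=1, X=0) weight 1/13824
  (U=1, Z=4, V=0, Y=3, W=1, X=1) weight 1/3456
  (U=1, Z=4, V=0, Y=3, W=1, X=2) weight 1/4608
  (U=1, Z=4, V=0, Y=3, W=2, X=0) weight 1/3456
  (U=1, Z=4, V=0, Y=3, W=2, X=1) weight 1/864
  (U=2, Z=4, V=0, Y=2, W=0, X=0) weight 1/864
  … 39 more
Group by Y:
  weight(Y=2) = 1/9
  weight(Y=3) = 1/36
Total weight = 1/9 + 1/36 = 5/36
P(Y=2 | obs) = 1/9 / 5/36 = 4/5
P(Y=3 | obs) = 1/36 / 5/36 = 1/5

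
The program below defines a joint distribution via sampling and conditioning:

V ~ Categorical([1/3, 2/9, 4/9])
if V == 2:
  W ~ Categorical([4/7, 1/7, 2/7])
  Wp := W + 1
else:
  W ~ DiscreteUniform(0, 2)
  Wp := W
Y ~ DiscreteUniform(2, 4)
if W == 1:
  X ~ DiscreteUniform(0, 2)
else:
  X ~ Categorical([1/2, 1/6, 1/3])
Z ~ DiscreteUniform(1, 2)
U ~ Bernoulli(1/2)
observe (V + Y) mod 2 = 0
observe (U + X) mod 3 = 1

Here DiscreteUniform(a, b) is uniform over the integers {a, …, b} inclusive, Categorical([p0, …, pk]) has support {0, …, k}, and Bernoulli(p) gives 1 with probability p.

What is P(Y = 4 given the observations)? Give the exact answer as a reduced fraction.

Enumerate traces; 60 have nonzero weight after conditioning:
  (V=0, W=0, Y=2, X=0, Z=1, U=1) weight 1/216
  (V=0, W=0, Y=2, X=0, Z=2, U=1) weight 1/216
  (V=0, W=0, Y=2, X=1, Z=1, U=0) weight 1/648
  (V=0, W=0, Y=2, X=1, Z=2, U=0) weight 1/648
  (V=0, W=0, Y=4, X=0, Z=1, U=1) weight 1/216
  (V=0, W=0, Y=4, X=0, Z=2, U=1) weight 1/216
  (V=0, W=0, Y=4, X=1, Z=1, U=0) weight 1/648
  (V=0, W=0, Y=4, X=1, Z=2, U=0) weight 1/648
  (V=1, W=0, Y=3, X=0, Z=1, U=1) weight 1/324
  … 51 more
Group by Y:
  weight(Y=2) = 7/81
  weight(Y=3) = 2/81
  weight(Y=4) = 7/81
Total weight = 7/81 + 2/81 + 7/81 = 16/81
P(Y=2 | obs) = 7/81 / 16/81 = 7/16
P(Y=3 | obs) = 2/81 / 16/81 = 1/8
P(Y=4 | obs) = 7/81 / 16/81 = 7/16

P(Y = 4 | obs) = 7/16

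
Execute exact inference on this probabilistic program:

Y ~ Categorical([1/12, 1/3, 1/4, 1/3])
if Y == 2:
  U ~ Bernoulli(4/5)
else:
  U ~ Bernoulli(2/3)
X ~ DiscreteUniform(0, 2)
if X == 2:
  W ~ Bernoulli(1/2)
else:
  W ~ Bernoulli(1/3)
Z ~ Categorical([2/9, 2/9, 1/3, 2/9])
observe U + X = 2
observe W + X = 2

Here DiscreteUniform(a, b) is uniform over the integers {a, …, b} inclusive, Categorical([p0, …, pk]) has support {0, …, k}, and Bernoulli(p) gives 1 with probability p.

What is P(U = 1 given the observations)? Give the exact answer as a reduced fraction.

Enumerate traces; 32 have nonzero weight after conditioning:
  (Y=0, U=0, X=2, W=0, Z=0) weight 1/972
  (Y=0, U=0, X=2, W=0, Z=1) weight 1/972
  (Y=0, U=0, X=2, W=0, Z=2) weight 1/648
  (Y=0, U=0, X=2, W=0, Z=3) weight 1/972
  (Y=0, U=1, X=1, W=1, Z=0) weight 1/729
  (Y=0, U=1, X=1, W=1, Z=1) weight 1/729
  (Y=0, U=1, X=1, W=1, Z=2) weight 1/486
  (Y=0, U=1, X=1, W=1, Z=3) weight 1/729
  … 24 more
Group by U:
  weight(U=0) = 1/20
  weight(U=1) = 7/90
Total weight = 1/20 + 7/90 = 23/180
P(U=0 | obs) = 1/20 / 23/180 = 9/23
P(U=1 | obs) = 7/90 / 23/180 = 14/23

P(U = 1 | obs) = 14/23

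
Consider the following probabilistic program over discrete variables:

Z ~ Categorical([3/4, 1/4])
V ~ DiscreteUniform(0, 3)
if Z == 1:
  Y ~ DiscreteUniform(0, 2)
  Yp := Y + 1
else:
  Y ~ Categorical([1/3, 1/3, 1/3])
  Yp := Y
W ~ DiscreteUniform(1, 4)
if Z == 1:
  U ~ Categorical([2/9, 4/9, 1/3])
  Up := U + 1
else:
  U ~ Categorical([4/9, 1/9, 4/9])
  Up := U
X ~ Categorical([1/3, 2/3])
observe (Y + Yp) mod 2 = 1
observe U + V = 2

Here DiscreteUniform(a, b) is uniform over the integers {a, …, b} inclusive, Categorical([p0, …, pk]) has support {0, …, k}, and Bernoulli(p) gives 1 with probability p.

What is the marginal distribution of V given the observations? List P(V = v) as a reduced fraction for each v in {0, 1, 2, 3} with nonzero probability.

Enumerate traces; 72 have nonzero weight after conditioning:
  (Z=1, V=0, Y=0, W=1, U=2, X=0) weight 1/1728
  (Z=1, V=0, Y=0, W=1, U=2, X=1) weight 1/864
  (Z=1, V=0, Y=0, W=2, U=2, X=0) weight 1/1728
  (Z=1, V=0, Y=0, W=2, U=2, X=1) weight 1/864
  (Z=1, V=0, Y=0, W=3, U=2, X=0) weight 1/1728
  (Z=1, V=0, Y=0, W=3, U=2, X=1) weight 1/864
  (Z=1, V=0, Y=0, W=4, U=2, X=0) weight 1/1728
  (Z=1, V=0, Y=0, W=4, U=2, X=1) weight 1/864
  (Z=1, V=1, Y=0, W=1, U=1, X=0) weight 1/1296
  (Z=1, V=2, Y=0, W=1, U=0, X=0) weight 1/2592
  … 62 more
Group by V:
  weight(V=0) = 1/48
  weight(V=1) = 1/36
  weight(V=2) = 1/72
Total weight = 1/48 + 1/36 + 1/72 = 1/16
P(V=0 | obs) = 1/48 / 1/16 = 1/3
P(V=1 | obs) = 1/36 / 1/16 = 4/9
P(V=2 | obs) = 1/72 / 1/16 = 2/9

P(V=0) = 1/3, P(V=1) = 4/9, P(V=2) = 2/9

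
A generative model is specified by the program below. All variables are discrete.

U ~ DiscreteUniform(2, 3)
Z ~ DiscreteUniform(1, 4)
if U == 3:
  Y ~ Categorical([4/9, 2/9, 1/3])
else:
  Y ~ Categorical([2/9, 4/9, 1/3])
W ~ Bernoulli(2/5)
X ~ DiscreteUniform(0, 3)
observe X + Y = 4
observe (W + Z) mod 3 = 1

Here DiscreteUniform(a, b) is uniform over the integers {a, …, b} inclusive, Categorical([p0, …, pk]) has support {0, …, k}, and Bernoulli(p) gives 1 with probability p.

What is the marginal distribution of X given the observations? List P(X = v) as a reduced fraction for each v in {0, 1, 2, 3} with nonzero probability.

Enumerate traces; 12 have nonzero weight after conditioning:
  (U=2, Z=1, Y=1, W=0, X=3) weight 1/120
  (U=2, Z=1, Y=2, W=0, X=2) weight 1/160
  (U=2, Z=3, Y=1, W=1, X=3) weight 1/180
  (U=2, Z=3, Y=2, W=1, X=2) weight 1/240
  (U=2, Z=4, Y=1, W=0, X=3) weight 1/120
  (U=2, Z=4, Y=2, W=0, X=2) weight 1/160
  (U=3, Z=1, Y=1, W=0, X=3) weight 1/240
  (U=3, Z=1, Y=2, W=0, X=2) weight 1/160
  … 4 more
Group by X:
  weight(X=2) = 1/30
  weight(X=3) = 1/30
Total weight = 1/30 + 1/30 = 1/15
P(X=2 | obs) = 1/30 / 1/15 = 1/2
P(X=3 | obs) = 1/30 / 1/15 = 1/2

P(X=2) = 1/2, P(X=3) = 1/2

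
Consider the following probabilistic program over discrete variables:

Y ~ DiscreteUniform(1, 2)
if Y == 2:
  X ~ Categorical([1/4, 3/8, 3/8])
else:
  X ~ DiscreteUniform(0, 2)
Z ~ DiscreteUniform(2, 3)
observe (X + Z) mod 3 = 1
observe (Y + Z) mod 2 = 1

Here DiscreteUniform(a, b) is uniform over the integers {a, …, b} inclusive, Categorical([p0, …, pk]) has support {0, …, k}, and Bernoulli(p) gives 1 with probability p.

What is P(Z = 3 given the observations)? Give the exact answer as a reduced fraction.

Enumerate traces; 2 have nonzero weight after conditioning:
  (Y=1, X=2, Z=2) weight 1/12
  (Y=2, X=1, Z=3) weight 3/32
Group by Z:
  weight(Z=2) = 1/12
  weight(Z=3) = 3/32
Total weight = 1/12 + 3/32 = 17/96
P(Z=2 | obs) = 1/12 / 17/96 = 8/17
P(Z=3 | obs) = 3/32 / 17/96 = 9/17

P(Z = 3 | obs) = 9/17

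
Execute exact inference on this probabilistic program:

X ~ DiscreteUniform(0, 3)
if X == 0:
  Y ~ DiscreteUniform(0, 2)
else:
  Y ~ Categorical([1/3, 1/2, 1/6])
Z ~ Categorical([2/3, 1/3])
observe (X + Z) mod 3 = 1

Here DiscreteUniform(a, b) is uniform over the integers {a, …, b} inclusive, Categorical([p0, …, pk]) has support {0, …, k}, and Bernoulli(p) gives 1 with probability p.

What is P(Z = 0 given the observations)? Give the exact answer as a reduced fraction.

Enumerate traces; 9 have nonzero weight after conditioning:
  (X=0, Y=0, Z=1) weight 1/36
  (X=0, Y=1, Z=1) weight 1/36
  (X=0, Y=2, Z=1) weight 1/36
  (X=1, Y=0, Z=0) weight 1/18
  (X=1, Y=1, Z=0) weight 1/12
  (X=1, Y=2, Z=0) weight 1/36
  (X=3, Y=0, Z=1) weight 1/36
  (X=3, Y=1, Z=1) weight 1/24
  … 1 more
Group by Z:
  weight(Z=0) = 1/6
  weight(Z=1) = 1/6
Total weight = 1/6 + 1/6 = 1/3
P(Z=0 | obs) = 1/6 / 1/3 = 1/2
P(Z=1 | obs) = 1/6 / 1/3 = 1/2

P(Z = 0 | obs) = 1/2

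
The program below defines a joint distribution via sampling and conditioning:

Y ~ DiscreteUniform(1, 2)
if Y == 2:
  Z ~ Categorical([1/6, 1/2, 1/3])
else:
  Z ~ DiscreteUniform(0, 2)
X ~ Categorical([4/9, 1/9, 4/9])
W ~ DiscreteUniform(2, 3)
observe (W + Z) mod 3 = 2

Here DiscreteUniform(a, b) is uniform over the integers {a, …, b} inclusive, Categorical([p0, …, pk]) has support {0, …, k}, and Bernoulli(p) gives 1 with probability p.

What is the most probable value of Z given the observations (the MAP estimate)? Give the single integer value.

argmax_v P(Z = v | obs) = 2

Enumerate traces; 12 have nonzero weight after conditioning:
  (Y=1, Z=0, X=0, W=2) weight 1/27
  (Y=1, Z=0, X=1, W=2) weight 1/108
  (Y=1, Z=0, X=2, W=2) weight 1/27
  (Y=1, Z=2, X=0, W=3) weight 1/27
  (Y=1, Z=2, X=1, W=3) weight 1/108
  (Y=1, Z=2, X=2, W=3) weight 1/27
  (Y=2, Z=0, X=0, W=2) weight 1/54
  (Y=2, Z=0, X=1, W=2) weight 1/216
  … 4 more
Group by Z:
  weight(Z=0) = 1/8
  weight(Z=2) = 1/6
Total weight = 1/8 + 1/6 = 7/24
P(Z=0 | obs) = 1/8 / 7/24 = 3/7
P(Z=2 | obs) = 1/6 / 7/24 = 4/7
argmax = 2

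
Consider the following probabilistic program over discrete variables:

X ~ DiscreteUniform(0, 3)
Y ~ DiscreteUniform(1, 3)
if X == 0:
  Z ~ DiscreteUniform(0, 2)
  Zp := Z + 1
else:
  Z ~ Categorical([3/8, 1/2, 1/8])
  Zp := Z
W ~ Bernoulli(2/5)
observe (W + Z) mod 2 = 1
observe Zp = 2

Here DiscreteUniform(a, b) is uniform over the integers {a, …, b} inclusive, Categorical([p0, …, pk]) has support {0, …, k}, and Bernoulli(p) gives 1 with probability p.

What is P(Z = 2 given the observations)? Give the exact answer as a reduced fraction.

Enumerate traces; 12 have nonzero weight after conditioning:
  (X=0, Y=1, Z=1, W=0) weight 1/60
  (X=0, Y=2, Z=1, W=0) weight 1/60
  (X=0, Y=3, Z=1, W=0) weight 1/60
  (X=1, Y=1, Z=2, W=1) weight 1/240
  (X=1, Y=2, Z=2, W=1) weight 1/240
  (X=1, Y=3, Z=2, W=1) weight 1/240
  (X=2, Y=1, Z=2, W=1) weight 1/240
  (X=2, Y=2, Z=2, W=1) weight 1/240
  … 4 more
Group by Z:
  weight(Z=1) = 1/20
  weight(Z=2) = 3/80
Total weight = 1/20 + 3/80 = 7/80
P(Z=1 | obs) = 1/20 / 7/80 = 4/7
P(Z=2 | obs) = 3/80 / 7/80 = 3/7

P(Z = 2 | obs) = 3/7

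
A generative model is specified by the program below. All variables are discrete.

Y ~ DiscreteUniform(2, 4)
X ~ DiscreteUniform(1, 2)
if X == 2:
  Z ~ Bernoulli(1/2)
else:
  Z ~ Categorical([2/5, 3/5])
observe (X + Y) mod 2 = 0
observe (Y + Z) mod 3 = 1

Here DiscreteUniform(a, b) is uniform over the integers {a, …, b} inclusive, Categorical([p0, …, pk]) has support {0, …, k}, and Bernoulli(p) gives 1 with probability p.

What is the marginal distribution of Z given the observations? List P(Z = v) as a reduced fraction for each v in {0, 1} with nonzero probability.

Enumerate traces; 2 have nonzero weight after conditioning:
  (Y=3, X=1, Z=1) weight 1/10
  (Y=4, X=2, Z=0) weight 1/12
Group by Z:
  weight(Z=0) = 1/12
  weight(Z=1) = 1/10
Total weight = 1/12 + 1/10 = 11/60
P(Z=0 | obs) = 1/12 / 11/60 = 5/11
P(Z=1 | obs) = 1/10 / 11/60 = 6/11

P(Z=0) = 5/11, P(Z=1) = 6/11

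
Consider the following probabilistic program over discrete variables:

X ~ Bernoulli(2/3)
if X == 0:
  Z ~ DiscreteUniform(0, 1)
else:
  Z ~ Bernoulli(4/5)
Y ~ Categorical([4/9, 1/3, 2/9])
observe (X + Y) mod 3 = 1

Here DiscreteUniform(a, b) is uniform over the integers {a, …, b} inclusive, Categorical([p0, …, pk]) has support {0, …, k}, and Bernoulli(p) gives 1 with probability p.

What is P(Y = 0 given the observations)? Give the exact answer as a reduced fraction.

P(Y = 0 | obs) = 8/11

Enumerate traces; 4 have nonzero weight after conditioning:
  (X=0, Z=0, Y=1) weight 1/18
  (X=0, Z=1, Y=1) weight 1/18
  (X=1, Z=0, Y=0) weight 8/135
  (X=1, Z=1, Y=0) weight 32/135
Group by Y:
  weight(Y=0) = 8/27
  weight(Y=1) = 1/9
Total weight = 8/27 + 1/9 = 11/27
P(Y=0 | obs) = 8/27 / 11/27 = 8/11
P(Y=1 | obs) = 1/9 / 11/27 = 3/11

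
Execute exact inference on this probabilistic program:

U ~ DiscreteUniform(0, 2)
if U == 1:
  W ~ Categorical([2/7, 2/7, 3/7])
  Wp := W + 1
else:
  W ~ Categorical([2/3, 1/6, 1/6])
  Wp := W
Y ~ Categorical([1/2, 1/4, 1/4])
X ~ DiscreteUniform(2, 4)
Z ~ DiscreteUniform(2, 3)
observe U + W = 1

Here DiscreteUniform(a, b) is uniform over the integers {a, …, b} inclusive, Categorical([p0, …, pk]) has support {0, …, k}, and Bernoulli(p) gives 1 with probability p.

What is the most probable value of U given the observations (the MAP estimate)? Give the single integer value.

Enumerate traces; 36 have nonzero weight after conditioning:
  (U=0, W=1, Y=0, X=2, Z=2) weight 1/216
  (U=0, W=1, Y=0, X=2, Z=3) weight 1/216
  (U=0, W=1, Y=0, X=3, Z=2) weight 1/216
  (U=0, W=1, Y=0, X=3, Z=3) weight 1/216
  (U=0, W=1, Y=0, X=4, Z=2) weight 1/216
  (U=0, W=1, Y=0, X=4, Z=3) weight 1/216
  (U=0, W=1, Y=1, X=2, Z=2) weight 1/432
  (U=0, W=1, Y=1, X=2, Z=3) weight 1/432
  (U=1, W=0, Y=0, X=2, Z=2) weight 1/126
  … 27 more
Group by U:
  weight(U=0) = 1/18
  weight(U=1) = 2/21
Total weight = 1/18 + 2/21 = 19/126
P(U=0 | obs) = 1/18 / 19/126 = 7/19
P(U=1 | obs) = 2/21 / 19/126 = 12/19
argmax = 1

argmax_v P(U = v | obs) = 1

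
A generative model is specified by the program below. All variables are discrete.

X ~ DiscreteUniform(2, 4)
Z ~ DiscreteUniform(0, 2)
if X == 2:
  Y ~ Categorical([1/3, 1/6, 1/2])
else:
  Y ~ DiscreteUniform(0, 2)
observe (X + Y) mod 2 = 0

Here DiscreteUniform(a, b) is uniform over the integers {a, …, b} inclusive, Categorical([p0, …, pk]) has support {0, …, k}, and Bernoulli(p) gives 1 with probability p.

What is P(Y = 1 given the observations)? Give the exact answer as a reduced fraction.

P(Y = 1 | obs) = 2/11

Enumerate traces; 15 have nonzero weight after conditioning:
  (X=2, Z=0, Y=0) weight 1/27
  (X=2, Z=0, Y=2) weight 1/18
  (X=2, Z=1, Y=0) weight 1/27
  (X=2, Z=1, Y=2) weight 1/18
  (X=2, Z=2, Y=0) weight 1/27
  (X=2, Z=2, Y=2) weight 1/18
  (X=3, Z=0, Y=1) weight 1/27
  (X=3, Z=1, Y=1) weight 1/27
  … 7 more
Group by Y:
  weight(Y=0) = 2/9
  weight(Y=1) = 1/9
  weight(Y=2) = 5/18
Total weight = 2/9 + 1/9 + 5/18 = 11/18
P(Y=0 | obs) = 2/9 / 11/18 = 4/11
P(Y=1 | obs) = 1/9 / 11/18 = 2/11
P(Y=2 | obs) = 5/18 / 11/18 = 5/11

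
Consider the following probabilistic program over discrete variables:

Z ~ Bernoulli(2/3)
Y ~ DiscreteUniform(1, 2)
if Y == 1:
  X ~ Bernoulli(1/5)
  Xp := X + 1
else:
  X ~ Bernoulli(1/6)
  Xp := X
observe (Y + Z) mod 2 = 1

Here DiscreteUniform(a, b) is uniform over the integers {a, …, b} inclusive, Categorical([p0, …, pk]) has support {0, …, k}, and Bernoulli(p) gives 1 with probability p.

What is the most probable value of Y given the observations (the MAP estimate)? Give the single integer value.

argmax_v P(Y = v | obs) = 2

Enumerate traces; 4 have nonzero weight after conditioning:
  (Z=0, Y=1, X=0) weight 2/15
  (Z=0, Y=1, X=1) weight 1/30
  (Z=1, Y=2, X=0) weight 5/18
  (Z=1, Y=2, X=1) weight 1/18
Group by Y:
  weight(Y=1) = 1/6
  weight(Y=2) = 1/3
Total weight = 1/6 + 1/3 = 1/2
P(Y=1 | obs) = 1/6 / 1/2 = 1/3
P(Y=2 | obs) = 1/3 / 1/2 = 2/3
argmax = 2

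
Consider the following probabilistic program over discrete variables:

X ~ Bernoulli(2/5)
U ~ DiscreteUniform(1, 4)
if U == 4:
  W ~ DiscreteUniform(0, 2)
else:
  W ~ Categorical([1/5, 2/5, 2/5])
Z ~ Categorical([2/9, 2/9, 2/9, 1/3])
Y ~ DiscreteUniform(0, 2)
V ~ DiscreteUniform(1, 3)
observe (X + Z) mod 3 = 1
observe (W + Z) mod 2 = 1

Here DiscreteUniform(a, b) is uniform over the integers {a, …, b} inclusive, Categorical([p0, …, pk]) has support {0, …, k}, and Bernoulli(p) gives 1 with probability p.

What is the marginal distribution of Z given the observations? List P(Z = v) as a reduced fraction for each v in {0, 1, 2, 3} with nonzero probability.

P(Z=0) = 23/134, P(Z=1) = 111/268, P(Z=3) = 111/268

Enumerate traces; 180 have nonzero weight after conditioning:
  (X=0, U=1, W=0, Z=1, Y=0, V=1) weight 1/1350
  (X=0, U=1, W=0, Z=1, Y=0, V=2) weight 1/1350
  (X=0, U=1, W=0, Z=1, Y=0, V=3) weight 1/1350
  (X=0, U=1, W=0, Z=1, Y=1, V=1) weight 1/1350
  (X=0, U=1, W=0, Z=1, Y=1, V=2) weight 1/1350
  (X=0, U=1, W=0, Z=1, Y=1, V=3) weight 1/1350
  (X=0, U=1, W=0, Z=1, Y=2, V=1) weight 1/1350
  (X=0, U=1, W=0, Z=1, Y=2, V=2) weight 1/1350
  (X=1, U=1, W=0, Z=3, Y=0, V=1) weight 1/1350
  (X=1, U=1, W=1, Z=0, Y=0, V=1) weight 2/2025
  … 170 more
Group by Z:
  weight(Z=0) = 23/675
  weight(Z=1) = 37/450
  weight(Z=3) = 37/450
Total weight = 23/675 + 37/450 + 37/450 = 134/675
P(Z=0 | obs) = 23/675 / 134/675 = 23/134
P(Z=1 | obs) = 37/450 / 134/675 = 111/268
P(Z=3 | obs) = 37/450 / 134/675 = 111/268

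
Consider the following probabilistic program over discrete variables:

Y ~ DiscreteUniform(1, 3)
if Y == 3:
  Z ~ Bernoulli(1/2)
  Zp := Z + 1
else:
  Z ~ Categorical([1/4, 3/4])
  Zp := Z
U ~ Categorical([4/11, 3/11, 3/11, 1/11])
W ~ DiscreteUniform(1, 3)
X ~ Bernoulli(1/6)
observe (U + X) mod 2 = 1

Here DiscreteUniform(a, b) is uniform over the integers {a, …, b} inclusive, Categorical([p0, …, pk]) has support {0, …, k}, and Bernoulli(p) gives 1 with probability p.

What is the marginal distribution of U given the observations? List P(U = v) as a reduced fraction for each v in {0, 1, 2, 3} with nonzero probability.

P(U=0) = 4/27, P(U=1) = 5/9, P(U=2) = 1/9, P(U=3) = 5/27

Enumerate traces; 72 have nonzero weight after conditioning:
  (Y=1, Z=0, U=0, W=1, X=1) weight 1/594
  (Y=1, Z=0, U=0, W=2, X=1) weight 1/594
  (Y=1, Z=0, U=0, W=3, X=1) weight 1/594
  (Y=1, Z=0, U=1, W=1, X=0) weight 5/792
  (Y=1, Z=0, U=1, W=2, X=0) weight 5/792
  (Y=1, Z=0, U=1, W=3, X=0) weight 5/792
  (Y=1, Z=0, U=2, W=1, X=1) weight 1/792
  (Y=1, Z=0, U=2, W=2, X=1) weight 1/792
  (Y=1, Z=0, U=3, W=1, X=0) weight 5/2376
  … 63 more
Group by U:
  weight(U=0) = 2/33
  weight(U=1) = 5/22
  weight(U=2) = 1/22
  weight(U=3) = 5/66
Total weight = 2/33 + 5/22 + 1/22 + 5/66 = 9/22
P(U=0 | obs) = 2/33 / 9/22 = 4/27
P(U=1 | obs) = 5/22 / 9/22 = 5/9
P(U=2 | obs) = 1/22 / 9/22 = 1/9
P(U=3 | obs) = 5/66 / 9/22 = 5/27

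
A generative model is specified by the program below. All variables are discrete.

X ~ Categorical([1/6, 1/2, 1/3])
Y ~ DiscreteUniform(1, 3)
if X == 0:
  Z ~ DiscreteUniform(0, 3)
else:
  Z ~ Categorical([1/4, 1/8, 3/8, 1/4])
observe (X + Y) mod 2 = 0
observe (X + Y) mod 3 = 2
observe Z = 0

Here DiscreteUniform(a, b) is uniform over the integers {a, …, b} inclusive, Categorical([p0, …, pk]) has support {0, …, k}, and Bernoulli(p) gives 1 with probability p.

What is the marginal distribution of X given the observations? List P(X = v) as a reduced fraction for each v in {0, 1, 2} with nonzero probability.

P(X=0) = 1/4, P(X=1) = 3/4

Enumerate traces; 2 have nonzero weight after conditioning:
  (X=0, Y=2, Z=0) weight 1/72
  (X=1, Y=1, Z=0) weight 1/24
Group by X:
  weight(X=0) = 1/72
  weight(X=1) = 1/24
Total weight = 1/72 + 1/24 = 1/18
P(X=0 | obs) = 1/72 / 1/18 = 1/4
P(X=1 | obs) = 1/24 / 1/18 = 3/4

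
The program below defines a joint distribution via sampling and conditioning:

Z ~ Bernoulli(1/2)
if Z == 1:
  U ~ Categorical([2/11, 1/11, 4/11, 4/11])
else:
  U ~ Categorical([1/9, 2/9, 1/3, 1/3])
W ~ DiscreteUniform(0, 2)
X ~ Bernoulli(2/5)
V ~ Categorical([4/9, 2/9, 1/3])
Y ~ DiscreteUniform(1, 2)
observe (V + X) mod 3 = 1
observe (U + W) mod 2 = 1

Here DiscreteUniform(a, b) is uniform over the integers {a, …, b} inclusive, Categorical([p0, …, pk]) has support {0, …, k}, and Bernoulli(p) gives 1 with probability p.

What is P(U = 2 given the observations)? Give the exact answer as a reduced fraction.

Enumerate traces; 48 have nonzero weight after conditioning:
  (Z=0, U=0, W=1, X=0, V=1, Y=1) weight 1/810
  (Z=0, U=0, W=1, X=0, V=1, Y=2) weight 1/810
  (Z=0, U=0, W=1, X=1, V=0, Y=1) weight 2/1215
  (Z=0, U=0, W=1, X=1, V=0, Y=2) weight 2/1215
  (Z=0, U=1, W=0, X=0, V=1, Y=1) weight 1/405
  (Z=0, U=1, W=0, X=0, V=1, Y=2) weight 1/405
  (Z=0, U=1, W=0, X=1, V=0, Y=1) weight 4/1215
  (Z=0, U=1, W=0, X=1, V=0, Y=2) weight 4/1215
  (Z=0, U=2, W=1, X=0, V=1, Y=1) weight 1/270
  (Z=0, U=3, W=0, X=0, V=1, Y=1) weight 1/270
  … 38 more
Group by U:
  weight(U=0) = 203/13365
  weight(U=1) = 434/13365
  weight(U=2) = 161/4455
  weight(U=3) = 322/4455
Total weight = 203/13365 + 434/13365 + 161/4455 + 322/4455 = 2086/13365
P(U=0 | obs) = 203/13365 / 2086/13365 = 29/298
P(U=1 | obs) = 434/13365 / 2086/13365 = 31/149
P(U=2 | obs) = 161/4455 / 2086/13365 = 69/298
P(U=3 | obs) = 322/4455 / 2086/13365 = 69/149

P(U = 2 | obs) = 69/298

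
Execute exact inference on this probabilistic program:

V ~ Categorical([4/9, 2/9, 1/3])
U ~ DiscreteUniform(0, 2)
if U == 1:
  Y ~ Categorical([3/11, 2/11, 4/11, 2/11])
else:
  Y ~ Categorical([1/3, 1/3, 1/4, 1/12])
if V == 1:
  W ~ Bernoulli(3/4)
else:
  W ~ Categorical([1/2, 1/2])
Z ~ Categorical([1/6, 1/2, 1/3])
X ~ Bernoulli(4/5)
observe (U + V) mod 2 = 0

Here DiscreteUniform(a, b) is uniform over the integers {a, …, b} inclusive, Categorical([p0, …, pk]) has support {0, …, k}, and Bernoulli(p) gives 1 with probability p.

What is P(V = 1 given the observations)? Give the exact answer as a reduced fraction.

P(V = 1 | obs) = 1/8

Enumerate traces; 240 have nonzero weight after conditioning:
  (V=0, U=0, Y=0, W=0, Z=0, X=0) weight 1/1215
  (V=0, U=0, Y=0, W=0, Z=0, X=1) weight 4/1215
  (V=0, U=0, Y=0, W=0, Z=1, X=0) weight 1/405
  (V=0, U=0, Y=0, W=0, Z=1, X=1) weight 4/405
  (V=0, U=0, Y=0, W=0, Z=2, X=0) weight 2/1215
  (V=0, U=0, Y=0, W=0, Z=2, X=1) weight 8/1215
  (V=0, U=0, Y=0, W=1, Z=0, X=0) weight 1/1215
  (V=0, U=0, Y=0, W=1, Z=0, X=1) weight 4/1215
  (V=1, U=1, Y=0, W=0, Z=0, X=0) weight 1/5940
  (V=2, U=0, Y=0, W=0, Z=0, X=0) weight 1/1620
  … 230 more
Group by V:
  weight(V=0) = 8/27
  weight(V=1) = 2/27
  weight(V=2) = 2/9
Total weight = 8/27 + 2/27 + 2/9 = 16/27
P(V=0 | obs) = 8/27 / 16/27 = 1/2
P(V=1 | obs) = 2/27 / 16/27 = 1/8
P(V=2 | obs) = 2/9 / 16/27 = 3/8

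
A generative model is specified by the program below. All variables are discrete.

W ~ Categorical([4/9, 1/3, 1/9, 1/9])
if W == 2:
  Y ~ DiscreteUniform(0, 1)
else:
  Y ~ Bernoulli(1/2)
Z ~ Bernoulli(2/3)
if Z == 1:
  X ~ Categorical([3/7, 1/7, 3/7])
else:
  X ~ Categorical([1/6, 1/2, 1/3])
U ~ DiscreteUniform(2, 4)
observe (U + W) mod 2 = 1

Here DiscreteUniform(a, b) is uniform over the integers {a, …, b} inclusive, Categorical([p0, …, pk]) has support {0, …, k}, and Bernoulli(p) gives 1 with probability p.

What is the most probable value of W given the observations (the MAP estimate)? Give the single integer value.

argmax_v P(W = v | obs) = 1

Enumerate traces; 72 have nonzero weight after conditioning:
  (W=0, Y=0, Z=0, X=0, U=3) weight 1/243
  (W=0, Y=0, Z=0, X=1, U=3) weight 1/81
  (W=0, Y=0, Z=0, X=2, U=3) weight 2/243
  (W=0, Y=0, Z=1, X=0, U=3) weight 4/189
  (W=0, Y=0, Z=1, X=1, U=3) weight 4/567
  (W=0, Y=0, Z=1, X=2, U=3) weight 4/189
  (W=0, Y=1, Z=0, X=0, U=3) weight 1/243
  (W=0, Y=1, Z=0, X=1, U=3) weight 1/81
  (W=1, Y=0, Z=0, X=0, U=2) weight 1/324
  (W=2, Y=0, Z=0, X=0, U=3) weight 1/972
  … 62 more
Group by W:
  weight(W=0) = 4/27
  weight(W=1) = 2/9
  weight(W=2) = 1/27
  weight(W=3) = 2/27
Total weight = 4/27 + 2/9 + 1/27 + 2/27 = 13/27
P(W=0 | obs) = 4/27 / 13/27 = 4/13
P(W=1 | obs) = 2/9 / 13/27 = 6/13
P(W=2 | obs) = 1/27 / 13/27 = 1/13
P(W=3 | obs) = 2/27 / 13/27 = 2/13
argmax = 1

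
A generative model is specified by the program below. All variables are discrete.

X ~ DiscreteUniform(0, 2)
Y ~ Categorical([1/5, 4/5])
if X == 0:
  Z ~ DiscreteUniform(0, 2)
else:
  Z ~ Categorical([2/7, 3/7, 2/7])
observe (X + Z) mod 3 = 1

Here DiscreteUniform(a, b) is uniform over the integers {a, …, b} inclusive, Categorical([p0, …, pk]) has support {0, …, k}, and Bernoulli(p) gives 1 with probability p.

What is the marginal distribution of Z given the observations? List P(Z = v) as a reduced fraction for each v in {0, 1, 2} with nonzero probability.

Enumerate traces; 6 have nonzero weight after conditioning:
  (X=0, Y=0, Z=1) weight 1/45
  (X=0, Y=1, Z=1) weight 4/45
  (X=1, Y=0, Z=0) weight 2/105
  (X=1, Y=1, Z=0) weight 8/105
  (X=2, Y=0, Z=2) weight 2/105
  (X=2, Y=1, Z=2) weight 8/105
Group by Z:
  weight(Z=0) = 2/21
  weight(Z=1) = 1/9
  weight(Z=2) = 2/21
Total weight = 2/21 + 1/9 + 2/21 = 19/63
P(Z=0 | obs) = 2/21 / 19/63 = 6/19
P(Z=1 | obs) = 1/9 / 19/63 = 7/19
P(Z=2 | obs) = 2/21 / 19/63 = 6/19

P(Z=0) = 6/19, P(Z=1) = 7/19, P(Z=2) = 6/19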